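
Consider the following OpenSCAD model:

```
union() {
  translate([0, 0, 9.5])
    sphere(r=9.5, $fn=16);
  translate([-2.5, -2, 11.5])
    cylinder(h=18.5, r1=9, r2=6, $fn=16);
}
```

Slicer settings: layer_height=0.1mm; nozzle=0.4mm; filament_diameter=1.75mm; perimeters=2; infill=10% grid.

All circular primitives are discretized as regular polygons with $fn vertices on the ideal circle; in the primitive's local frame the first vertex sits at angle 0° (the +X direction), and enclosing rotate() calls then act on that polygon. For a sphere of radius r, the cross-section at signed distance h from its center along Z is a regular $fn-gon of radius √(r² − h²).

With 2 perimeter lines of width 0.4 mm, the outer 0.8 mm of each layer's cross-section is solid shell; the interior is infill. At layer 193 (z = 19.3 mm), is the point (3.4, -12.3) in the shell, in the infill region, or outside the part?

outside

At z = 19.3 mm: the sphere is absent (|z−center|=9.800 > r=9.5); the cone at (-2.5, -2) contributes a regular 16-gon of circumradius 7.735 (interpolated between r1=9 and r2=6 at t=0.422); Merging all regions: only the cone at (-2.5, -2) is present, so the union is just that shape — 1 connected region. Overall, the cross-section is a single solid region. The nearest boundary edge runs (0.46, -9.15)→(2.97, -7.47); distance from the point to it = 4.26 mm. The point is not inside any of the regions above, so it lies outside the cross-section (4.26 mm from the nearest boundary).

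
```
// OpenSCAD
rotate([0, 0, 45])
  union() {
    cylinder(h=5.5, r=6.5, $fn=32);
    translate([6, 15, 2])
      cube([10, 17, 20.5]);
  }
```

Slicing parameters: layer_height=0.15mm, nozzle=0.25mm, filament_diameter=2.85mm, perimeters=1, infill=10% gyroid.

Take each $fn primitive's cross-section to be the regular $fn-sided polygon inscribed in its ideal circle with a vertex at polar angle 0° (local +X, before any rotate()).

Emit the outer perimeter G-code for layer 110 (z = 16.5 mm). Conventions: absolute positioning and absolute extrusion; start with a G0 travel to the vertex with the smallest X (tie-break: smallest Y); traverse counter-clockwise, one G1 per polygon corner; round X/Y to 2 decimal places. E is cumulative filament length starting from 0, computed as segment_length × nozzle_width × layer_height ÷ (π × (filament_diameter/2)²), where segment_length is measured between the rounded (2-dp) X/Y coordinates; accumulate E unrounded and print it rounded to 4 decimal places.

At z = 16.5 mm: the cylinder is absent (z outside [0, 5.5]); the cube at (6, 15) (footprint 10×17) is included at this height; Merging all regions: only the 10×17 cube at (6, 15) is present, so the union is just that shape — 1 connected region; (rotated 45° about Z; rotation is an isometry so areas/perimeters/island counts are preserved). The outline is a single polygon with 4 vertices. Extrusion per mm of travel: 0.25 × 0.15 / (π × 1.425²) = 0.005878. Accumulating E over each segment gives final E = 0.3174.

G0 X-18.38 Y26.87 Z16.50
G1 X-6.36 Y14.85 E0.0999
G1 X0.71 Y21.92 E0.1587
G1 X-11.31 Y33.94 E0.2586
G1 X-18.38 Y26.87 E0.3174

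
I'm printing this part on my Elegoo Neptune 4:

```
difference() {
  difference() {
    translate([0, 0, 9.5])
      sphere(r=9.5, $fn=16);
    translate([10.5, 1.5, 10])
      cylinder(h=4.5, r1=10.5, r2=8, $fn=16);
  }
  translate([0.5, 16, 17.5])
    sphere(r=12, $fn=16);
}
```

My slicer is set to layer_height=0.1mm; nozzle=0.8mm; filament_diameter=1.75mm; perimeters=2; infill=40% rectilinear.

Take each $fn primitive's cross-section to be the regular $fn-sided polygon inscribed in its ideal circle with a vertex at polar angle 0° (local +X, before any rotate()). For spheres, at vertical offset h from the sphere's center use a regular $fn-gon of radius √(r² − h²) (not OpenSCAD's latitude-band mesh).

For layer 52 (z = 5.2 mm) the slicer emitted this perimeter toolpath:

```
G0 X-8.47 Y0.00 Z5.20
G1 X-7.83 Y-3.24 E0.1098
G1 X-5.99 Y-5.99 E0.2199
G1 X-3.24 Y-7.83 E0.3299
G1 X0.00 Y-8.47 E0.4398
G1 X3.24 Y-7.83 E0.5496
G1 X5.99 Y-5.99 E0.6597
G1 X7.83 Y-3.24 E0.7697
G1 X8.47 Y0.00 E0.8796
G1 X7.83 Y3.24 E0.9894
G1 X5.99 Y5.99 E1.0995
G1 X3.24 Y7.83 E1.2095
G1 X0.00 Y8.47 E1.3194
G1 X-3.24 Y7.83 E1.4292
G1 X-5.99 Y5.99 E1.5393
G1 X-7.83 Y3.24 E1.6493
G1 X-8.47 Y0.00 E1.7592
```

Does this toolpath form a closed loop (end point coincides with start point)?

yes

Start point (G0): (-8.47, 0.00). End point (last G1): the path returns to the start — closed.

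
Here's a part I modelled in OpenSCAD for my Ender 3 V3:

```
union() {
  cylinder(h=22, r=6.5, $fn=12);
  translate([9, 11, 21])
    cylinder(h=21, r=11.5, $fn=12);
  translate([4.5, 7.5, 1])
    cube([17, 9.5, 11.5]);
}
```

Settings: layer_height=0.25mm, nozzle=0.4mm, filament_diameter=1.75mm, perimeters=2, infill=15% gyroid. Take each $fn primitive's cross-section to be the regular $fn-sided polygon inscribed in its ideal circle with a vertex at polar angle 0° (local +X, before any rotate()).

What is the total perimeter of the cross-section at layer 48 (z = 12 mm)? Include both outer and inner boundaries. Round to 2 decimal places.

93.38 mm

At z = 12 mm: the r=6.5 cylinder gives a regular 12-gon of circumradius 6.5 (constant along its height) (perimeter = 2·12·6.500·sin(180°/12) = 40.38 mm); the cylinder at (9, 11) is absent (z outside [21, 42]); the cube at (4.5, 7.5) is present — its section is the full 17×9.5 rectangle (perimeter 53.00 mm); Taking the union: the 2 present regions are separate (no shared area or edge), so areas and boundary lengths simply add and each stays a separate island — boundary = 93.38 mm. Overall, the cross-section has 2 separate islands. Total boundary length (outer) = 93.38 mm.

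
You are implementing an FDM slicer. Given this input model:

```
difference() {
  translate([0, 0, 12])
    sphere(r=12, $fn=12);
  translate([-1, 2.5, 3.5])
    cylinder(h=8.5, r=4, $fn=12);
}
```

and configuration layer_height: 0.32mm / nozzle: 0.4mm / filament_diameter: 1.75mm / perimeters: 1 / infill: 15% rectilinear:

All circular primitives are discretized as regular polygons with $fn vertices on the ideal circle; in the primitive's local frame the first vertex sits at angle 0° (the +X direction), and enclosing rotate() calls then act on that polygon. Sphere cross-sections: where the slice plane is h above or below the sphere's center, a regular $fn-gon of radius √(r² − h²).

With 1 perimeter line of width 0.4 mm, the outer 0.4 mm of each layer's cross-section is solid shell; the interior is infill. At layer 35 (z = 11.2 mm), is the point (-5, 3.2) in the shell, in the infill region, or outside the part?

At z = 11.2 mm: the sphere: section is a regular 12-gon, circumradius = √(r²−h²) = √(12²−0.8²) = 11.973; the r=4 cylinder at (-1, 2.5) contributes a regular 12-gon of circumradius 4; Subtracting the remaining from the first: starting from the r=12 sphere, the r=4 cylinder at (-1, 2.5) lies wholly inside it (removes its full 48.00 mm² and its 24.85 mm outline becomes a hole wall) — 1 connected region with 1 hole. Overall, the cross-section is one region with 1 hole. The nearest boundary edge runs (-4.46, 4.50)→(-5.00, 2.50); distance from the point to it = 0.18 mm. The point is inside the cross-section, 0.18 mm from the nearest boundary — within the 0.4 mm shell band (1 × 0.4).

shell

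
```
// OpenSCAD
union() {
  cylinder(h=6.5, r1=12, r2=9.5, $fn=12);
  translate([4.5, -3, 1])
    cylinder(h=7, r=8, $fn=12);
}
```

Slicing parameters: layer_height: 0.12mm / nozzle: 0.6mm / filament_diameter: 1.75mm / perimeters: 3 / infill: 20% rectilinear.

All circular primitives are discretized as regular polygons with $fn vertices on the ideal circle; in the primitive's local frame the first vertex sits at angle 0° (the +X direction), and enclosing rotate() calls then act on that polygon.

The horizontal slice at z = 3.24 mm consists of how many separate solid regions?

At z = 3.24 mm: the cone (r1=12→r2=9.5) has section circumradius 10.754 here — a regular 12-gon; the r=8 cylinder at (4.5, -3) contributes a regular 12-gon of circumradius 8; Combining (union): the regions partially overlap (shared area 158.74 mm²), so overlapping operands fuse into one piece — 1 connected region. The result has 1 disconnected region.

1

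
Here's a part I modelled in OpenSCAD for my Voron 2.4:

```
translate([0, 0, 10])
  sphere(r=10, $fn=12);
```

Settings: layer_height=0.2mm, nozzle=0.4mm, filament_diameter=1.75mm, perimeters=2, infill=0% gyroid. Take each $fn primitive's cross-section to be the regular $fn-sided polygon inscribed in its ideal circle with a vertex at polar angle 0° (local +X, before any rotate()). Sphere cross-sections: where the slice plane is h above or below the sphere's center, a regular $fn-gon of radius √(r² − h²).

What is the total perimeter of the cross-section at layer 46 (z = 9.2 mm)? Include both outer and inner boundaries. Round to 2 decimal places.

At z = 9.2 mm: the r=10 sphere slices to a regular 12-gon of circumradius 9.968 (√(r²−h²) with h=0.8 from center) (perimeter = 2·12·9.968·sin(180°/12) = 61.92 mm). Overall, the cross-section is a single solid region. Total boundary length (outer) = 61.92 mm.

61.92 mm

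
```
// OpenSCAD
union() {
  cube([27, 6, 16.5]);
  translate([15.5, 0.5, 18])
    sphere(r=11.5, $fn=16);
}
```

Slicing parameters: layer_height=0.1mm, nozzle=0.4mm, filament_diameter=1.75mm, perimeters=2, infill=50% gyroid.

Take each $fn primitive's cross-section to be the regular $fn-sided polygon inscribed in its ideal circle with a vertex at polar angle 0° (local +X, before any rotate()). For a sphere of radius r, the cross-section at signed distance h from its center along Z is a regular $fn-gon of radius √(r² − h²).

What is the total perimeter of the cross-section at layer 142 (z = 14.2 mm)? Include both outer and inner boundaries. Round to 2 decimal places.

81.27 mm

At z = 14.2 mm: the cube is present — its section is the full 27×6 rectangle (perimeter 66.00 mm); the r=11.5 sphere at (15.5, 0.5) slices to a regular 16-gon of circumradius 10.854 (√(r²−h²) with h=3.8 from center) (perimeter = 2·16·10.854·sin(180°/16) = 67.76 mm); Combining (union): the regions partially overlap (shared area 123.33 mm²), so the edge portions inside another operand are dropped and the merged outline is re-measured after clipping — boundary = 81.27 mm. Overall, the cross-section is a single solid region. Total boundary length (outer) = 81.27 mm.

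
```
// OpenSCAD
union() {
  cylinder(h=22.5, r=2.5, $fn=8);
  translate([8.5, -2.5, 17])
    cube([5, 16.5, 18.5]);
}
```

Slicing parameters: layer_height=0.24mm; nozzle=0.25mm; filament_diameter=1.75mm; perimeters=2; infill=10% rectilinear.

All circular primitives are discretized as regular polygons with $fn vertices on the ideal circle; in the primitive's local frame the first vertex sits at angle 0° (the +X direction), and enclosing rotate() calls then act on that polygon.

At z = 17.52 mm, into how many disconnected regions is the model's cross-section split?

At z = 17.52 mm: the cylinder: section is a regular 8-gon, circumradius r=2.5; the cube at (8.5, -2.5) is present — its section is the full 5×16.5 rectangle; Combining (union): the 2 present regions are separate (no shared area or edge), so areas and boundary lengths simply add and each stays a separate island — 2 connected regions. The result has 2 disconnected regions.

2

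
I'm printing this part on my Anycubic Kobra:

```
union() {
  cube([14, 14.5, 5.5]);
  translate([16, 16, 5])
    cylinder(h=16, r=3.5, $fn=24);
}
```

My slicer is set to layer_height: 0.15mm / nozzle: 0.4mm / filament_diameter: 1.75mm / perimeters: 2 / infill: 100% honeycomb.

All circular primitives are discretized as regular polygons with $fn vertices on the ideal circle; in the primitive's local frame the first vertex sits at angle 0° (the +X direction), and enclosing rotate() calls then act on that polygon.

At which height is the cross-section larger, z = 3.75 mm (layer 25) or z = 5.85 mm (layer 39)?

Layer 25 (z = 3.75): the 14×14.5 cube contributes its full rectangle (area 203.00 mm²); the cylinder at (16, 16) is absent (z outside [5, 21]); Merging all regions: only the 14×14.5 cube is present, so the union is just that shape — area = 203.00 mm². So its area = 203.00 mm². Layer 39 (z = 5.85): the cube does not reach this height (z outside [0, 5.5]); the r=3.5 cylinder at (16, 16) contributes a regular 24-gon of circumradius 3.5 (area = (24/2)·3.500²·sin(360°/24) = 38.05 mm²); Taking the union: only the r=3.5 cylinder at (16, 16) is present, so the union is just that shape — area = 38.05 mm². So its area = 38.05 mm². Layer 25 is larger (203.00 vs 38.05 mm²).

layer 25 (z = 3.75 mm)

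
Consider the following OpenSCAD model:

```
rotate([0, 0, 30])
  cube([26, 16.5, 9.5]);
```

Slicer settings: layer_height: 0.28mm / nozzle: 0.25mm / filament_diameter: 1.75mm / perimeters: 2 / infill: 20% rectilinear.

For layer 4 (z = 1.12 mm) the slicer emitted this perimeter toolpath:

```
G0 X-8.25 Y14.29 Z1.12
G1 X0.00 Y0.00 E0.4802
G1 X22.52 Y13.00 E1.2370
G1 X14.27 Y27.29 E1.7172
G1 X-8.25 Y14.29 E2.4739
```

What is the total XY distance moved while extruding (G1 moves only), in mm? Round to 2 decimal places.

85.01 mm

Sum the Euclidean lengths of each G1 segment: total = 85.01 mm.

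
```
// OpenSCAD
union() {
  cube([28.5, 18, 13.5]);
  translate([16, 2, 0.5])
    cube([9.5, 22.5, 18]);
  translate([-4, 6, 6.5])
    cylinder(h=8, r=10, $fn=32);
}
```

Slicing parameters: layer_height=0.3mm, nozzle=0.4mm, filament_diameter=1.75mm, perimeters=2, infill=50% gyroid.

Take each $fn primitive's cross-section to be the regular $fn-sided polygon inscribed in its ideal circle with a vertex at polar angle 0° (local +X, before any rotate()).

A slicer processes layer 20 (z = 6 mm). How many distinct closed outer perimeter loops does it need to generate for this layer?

1

At z = 6 mm: the cube is present — its section is the full 28.5×18 rectangle; the cube at (16, 2) is present — its section is the full 9.5×22.5 rectangle; the cylinder at (-4, 6) does not reach this height (z outside [6.5, 14.5]); Combining (union): the regions partially overlap (shared area 152.00 mm²), so overlapping operands fuse into one piece — 1 connected region. The result has 1 disconnected region.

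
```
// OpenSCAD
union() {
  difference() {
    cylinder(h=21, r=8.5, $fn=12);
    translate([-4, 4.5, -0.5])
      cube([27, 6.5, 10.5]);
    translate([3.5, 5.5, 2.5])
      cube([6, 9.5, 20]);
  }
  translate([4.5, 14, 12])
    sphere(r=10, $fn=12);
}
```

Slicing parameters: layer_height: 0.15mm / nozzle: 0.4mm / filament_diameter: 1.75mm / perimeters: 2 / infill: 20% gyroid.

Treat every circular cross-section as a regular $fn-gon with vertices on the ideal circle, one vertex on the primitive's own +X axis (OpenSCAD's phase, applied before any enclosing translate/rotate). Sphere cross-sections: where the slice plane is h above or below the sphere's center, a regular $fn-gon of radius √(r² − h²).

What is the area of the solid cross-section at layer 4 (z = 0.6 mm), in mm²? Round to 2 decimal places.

At z = 0.6 mm: the r=8.5 cylinder contributes a regular 12-gon of circumradius 8.5 (area = (12/2)·8.500²·sin(360°/12) = 216.75 mm²); the 27×6.5 cube at (-4, 4.5) contributes its full rectangle (area 175.50 mm²); the cube at (3.5, 5.5) is not intersected at this z (z outside [2.5, 22.5]); Taking the first minus the rest: starting from the r=8.5 cylinder (216.75 mm²), the 27×6.5 cube at (-4, 4.5) partially overlaps it — only the 32.53 mm² overlap (of its 175.50 mm²) is removed, clipping the outline — area = 184.22 mm²; the sphere at (4.5, 14) is absent (|z−center|=11.400 > r=10); Taking the union: only that combined region is present, so the union is just that shape — area = 184.22 mm². Overall, the cross-section is a single solid region. Net area = 184.22 mm².

184.22 mm²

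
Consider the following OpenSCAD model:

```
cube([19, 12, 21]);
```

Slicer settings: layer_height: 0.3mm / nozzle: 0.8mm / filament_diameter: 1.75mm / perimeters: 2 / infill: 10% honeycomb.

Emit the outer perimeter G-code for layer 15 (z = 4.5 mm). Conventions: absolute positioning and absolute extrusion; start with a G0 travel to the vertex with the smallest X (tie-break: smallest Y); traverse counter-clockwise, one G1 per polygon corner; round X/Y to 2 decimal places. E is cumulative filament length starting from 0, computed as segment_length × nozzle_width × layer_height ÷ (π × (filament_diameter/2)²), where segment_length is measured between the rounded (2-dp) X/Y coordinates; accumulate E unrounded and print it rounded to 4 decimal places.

G0 X0.00 Y0.00 Z4.50
G1 X19.00 Y0.00 E1.8958
G1 X19.00 Y12.00 E3.0932
G1 X0.00 Y12.00 E4.9890
G1 X0.00 Y0.00 E6.1864

At z = 4.5 mm: the cube (footprint 19×12) is included at this height. The outline is a single polygon with 4 vertices. Extrusion per mm of travel: 0.8 × 0.3 / (π × 0.875²) = 0.099780. Accumulating E over each segment gives final E = 6.1864.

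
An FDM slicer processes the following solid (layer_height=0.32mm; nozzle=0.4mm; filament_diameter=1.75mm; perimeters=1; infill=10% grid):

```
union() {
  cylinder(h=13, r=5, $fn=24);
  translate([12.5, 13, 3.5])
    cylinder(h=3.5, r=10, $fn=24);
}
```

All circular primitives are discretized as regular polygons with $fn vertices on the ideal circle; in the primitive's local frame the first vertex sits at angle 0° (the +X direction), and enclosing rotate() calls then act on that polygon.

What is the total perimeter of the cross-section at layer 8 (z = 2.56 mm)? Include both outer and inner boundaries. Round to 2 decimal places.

At z = 2.56 mm: the r=5 cylinder gives a regular 24-gon of circumradius 5 (constant along its height) (perimeter = 2·24·5.000·sin(180°/24) = 31.33 mm); the cylinder at (12.5, 13) does not reach this height (z outside [3.5, 7]); Combining (union): only the r=5 cylinder is present, so the union is just that shape — boundary = 31.33 mm. Overall, the cross-section is a single solid region. Total boundary length (outer) = 31.33 mm.

31.33 mm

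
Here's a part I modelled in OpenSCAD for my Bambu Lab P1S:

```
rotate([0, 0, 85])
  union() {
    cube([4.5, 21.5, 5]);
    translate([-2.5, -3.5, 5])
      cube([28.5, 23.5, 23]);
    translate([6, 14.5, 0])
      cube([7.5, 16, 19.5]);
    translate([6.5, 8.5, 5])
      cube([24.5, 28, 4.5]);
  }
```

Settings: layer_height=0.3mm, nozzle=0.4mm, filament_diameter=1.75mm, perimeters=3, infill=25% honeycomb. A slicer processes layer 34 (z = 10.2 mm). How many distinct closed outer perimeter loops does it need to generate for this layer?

1

At z = 10.2 mm: the cube does not reach this height (z outside [0, 5]); the cube at (-2.5, -3.5) is present — its section is the full 28.5×23.5 rectangle; the 7.5×16 cube at (6, 14.5) contributes its full rectangle; the cube at (6.5, 8.5) does not reach this height (z outside [5, 9.5]); Taking the union: the regions partially overlap (shared area 41.25 mm²), so overlapping operands fuse into one piece — 1 connected region; (rotated 85° about Z; rotation is an isometry so areas/perimeters/island counts are preserved). The result has 1 disconnected region.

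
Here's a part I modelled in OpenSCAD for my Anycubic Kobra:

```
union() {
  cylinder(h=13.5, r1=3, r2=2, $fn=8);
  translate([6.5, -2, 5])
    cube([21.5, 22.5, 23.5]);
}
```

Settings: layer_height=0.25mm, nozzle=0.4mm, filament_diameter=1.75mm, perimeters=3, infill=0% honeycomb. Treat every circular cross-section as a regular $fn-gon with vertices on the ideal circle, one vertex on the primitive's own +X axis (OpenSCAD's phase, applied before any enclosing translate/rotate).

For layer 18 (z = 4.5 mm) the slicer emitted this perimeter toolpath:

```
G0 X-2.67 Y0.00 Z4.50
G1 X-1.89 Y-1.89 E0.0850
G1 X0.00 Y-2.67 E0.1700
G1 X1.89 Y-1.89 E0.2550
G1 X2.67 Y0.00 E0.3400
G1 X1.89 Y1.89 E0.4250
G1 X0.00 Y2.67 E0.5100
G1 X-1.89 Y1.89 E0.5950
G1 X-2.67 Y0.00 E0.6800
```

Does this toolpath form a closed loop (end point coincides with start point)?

yes

Start point (G0): (-2.67, 0.00). End point (last G1): the path returns to the start — closed.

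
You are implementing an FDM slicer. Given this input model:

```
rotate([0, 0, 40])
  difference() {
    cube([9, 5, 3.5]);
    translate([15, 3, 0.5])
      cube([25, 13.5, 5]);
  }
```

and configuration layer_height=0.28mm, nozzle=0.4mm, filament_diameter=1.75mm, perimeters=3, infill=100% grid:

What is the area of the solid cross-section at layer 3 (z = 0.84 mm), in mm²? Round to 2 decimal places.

At z = 0.84 mm: the cube (footprint 9×5) is included at this height (area 45.00 mm²); the cube at (15, 3) is present — its section is the full 25×13.5 rectangle (area 337.50 mm²); Taking the first minus the rest: starting from the 9×5 cube (45.00 mm²), the 25×13.5 cube at (15, 3) misses the remaining region (no effect) — area = 45.00 mm²; (whole slice rotated 40° about Z — lengths, areas and connectivity unchanged). Overall, the cross-section is a single solid region. Net area = 45.00 mm².

45.00 mm²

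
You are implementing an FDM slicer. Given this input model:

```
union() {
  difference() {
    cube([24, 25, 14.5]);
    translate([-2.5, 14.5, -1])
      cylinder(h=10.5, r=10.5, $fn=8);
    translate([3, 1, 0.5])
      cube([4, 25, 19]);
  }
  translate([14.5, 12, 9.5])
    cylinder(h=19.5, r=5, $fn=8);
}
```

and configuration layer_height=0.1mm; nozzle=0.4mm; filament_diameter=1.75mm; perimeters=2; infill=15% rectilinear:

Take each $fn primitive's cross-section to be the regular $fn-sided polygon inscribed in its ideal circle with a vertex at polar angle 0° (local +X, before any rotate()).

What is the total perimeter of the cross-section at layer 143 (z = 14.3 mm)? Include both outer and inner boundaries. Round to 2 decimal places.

At z = 14.3 mm: the cube is present — its section is the full 24×25 rectangle (perimeter 98.00 mm); the cylinder at (-2.5, 14.5) is absent (z outside [-1, 9.5]); the cube at (3, 1) is present — its section is the full 4×25 rectangle (perimeter 58.00 mm); Subtracting the remaining from the first: starting from the 24×25 cube, the 4×25 cube at (3, 1) partially overlaps it — only the 96.00 mm² overlap (of its 100.00 mm²) is removed, clipping the outline — boundary = 146.00 mm; the r=5 cylinder at (14.5, 12) gives a regular 8-gon of circumradius 5 (constant along its height) (perimeter = 2·8·5.000·sin(180°/8) = 30.61 mm); Combining (union): the r=5 cylinder at (14.5, 12) lies entirely inside that combined region, so the union is just that combined region — boundary = 146.00 mm. Overall, the cross-section is a single solid region. Total boundary length (outer) = 146.00 mm.

146.00 mm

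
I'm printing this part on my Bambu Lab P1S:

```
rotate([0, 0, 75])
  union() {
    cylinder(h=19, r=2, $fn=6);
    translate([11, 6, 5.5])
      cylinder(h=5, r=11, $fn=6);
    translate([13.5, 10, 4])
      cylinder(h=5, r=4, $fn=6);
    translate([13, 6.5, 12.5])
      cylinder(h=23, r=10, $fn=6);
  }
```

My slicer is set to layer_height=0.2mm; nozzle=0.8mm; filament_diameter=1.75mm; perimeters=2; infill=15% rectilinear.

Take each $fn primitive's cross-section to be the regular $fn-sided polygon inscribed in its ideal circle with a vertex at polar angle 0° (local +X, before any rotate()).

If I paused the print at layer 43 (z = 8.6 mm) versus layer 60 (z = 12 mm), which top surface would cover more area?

Layer 43 (z = 8.6): the r=2 cylinder gives a regular 6-gon of circumradius 2 (constant along its height) (area = (6/2)·2.000²·sin(360°/6) = 10.39 mm²); the r=11 cylinder at (11, 6) contributes a regular 6-gon of circumradius 11 (area = (6/2)·11.000²·sin(360°/6) = 314.37 mm²); the r=4 cylinder at (13.5, 10) gives a regular 6-gon of circumradius 4 (constant along its height) (area = (6/2)·4.000²·sin(360°/6) = 41.57 mm²); the cylinder at (13, 6.5) is not intersected at this z (z outside [12.5, 35.5]); Taking the union: the regions partially overlap — summed areas 366.33 mm² minus the doubly-counted overlap 41.57 mm² gives 324.76 mm² — area = 324.76 mm²; (whole slice rotated 75° about Z — lengths, areas and connectivity unchanged). So its area = 324.76 mm². Layer 60 (z = 12): the cylinder: section is a regular 6-gon, circumradius r=2 (area = (6/2)·2.000²·sin(360°/6) = 10.39 mm²); the cylinder at (11, 6) does not reach this height (z outside [5.5, 10.5]); the cylinder at (13.5, 10) does not reach this height (z outside [4, 9]); the cylinder at (13, 6.5) does not reach this height (z outside [12.5, 35.5]); Taking the union: only the r=2 cylinder is present, so the union is just that shape — area = 10.39 mm²; (rotated 75° about Z; rotation is an isometry so areas/perimeters/island counts are preserved). So its area = 10.39 mm². Layer 43 is larger (324.76 vs 10.39 mm²).

layer 43 (z = 8.6 mm)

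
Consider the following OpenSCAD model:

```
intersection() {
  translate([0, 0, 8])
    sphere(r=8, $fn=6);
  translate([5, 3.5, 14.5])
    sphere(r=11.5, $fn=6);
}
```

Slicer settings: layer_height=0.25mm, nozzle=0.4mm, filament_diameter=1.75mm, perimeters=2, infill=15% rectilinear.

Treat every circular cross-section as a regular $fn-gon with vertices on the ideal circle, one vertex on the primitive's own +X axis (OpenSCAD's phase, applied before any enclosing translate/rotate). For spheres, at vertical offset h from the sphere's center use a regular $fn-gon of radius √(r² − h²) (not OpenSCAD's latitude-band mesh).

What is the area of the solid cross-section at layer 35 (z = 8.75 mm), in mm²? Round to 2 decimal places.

At z = 8.75 mm: the r=8 sphere contributes a regular 6-gon of circumradius √(8²−0.75²) = 7.965 (area = (6/2)·7.965²·sin(360°/6) = 164.82 mm²); the r=11.5 sphere at (5, 3.5) slices to a regular 6-gon of circumradius 9.959 (√(r²−h²) with h=5.75 from center) (area = (6/2)·9.959²·sin(360°/6) = 257.70 mm²); After intersecting: the r=11.5 sphere at (5, 3.5) partially overlaps the r=8 sphere; clipping to the common part keeps 109.26 mm² — area = 109.26 mm². Overall, the cross-section is a single solid region. Net area = 109.26 mm².

109.26 mm²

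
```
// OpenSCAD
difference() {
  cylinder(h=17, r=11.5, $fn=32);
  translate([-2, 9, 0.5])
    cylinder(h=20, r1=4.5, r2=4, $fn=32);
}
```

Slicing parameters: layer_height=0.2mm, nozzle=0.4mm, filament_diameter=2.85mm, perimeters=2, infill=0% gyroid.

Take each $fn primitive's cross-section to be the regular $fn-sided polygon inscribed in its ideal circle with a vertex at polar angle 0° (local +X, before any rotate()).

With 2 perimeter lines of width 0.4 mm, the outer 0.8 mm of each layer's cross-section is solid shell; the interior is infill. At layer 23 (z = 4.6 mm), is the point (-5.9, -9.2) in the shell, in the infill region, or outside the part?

At z = 4.6 mm: the r=11.5 cylinder contributes a regular 32-gon of circumradius 11.5; the cone at (-2, 9): at t=0.205 of its height the radius interpolates to r₁+(r₂−r₁)t = 4.397, giving a regular 32-gon of that circumradius; Subtracting the remaining from the first: starting from the r=11.5 cylinder, the cone at (-2, 9) partially overlaps it — only the 47.11 mm² overlap (of its 60.36 mm²) is removed, clipping the outline — 1 connected region. Overall, the cross-section is a single solid region. The nearest boundary edge runs (-4.40, -10.62)→(-6.39, -9.56); distance from the point to it = 0.55 mm. The point is inside the cross-section, 0.55 mm from the nearest boundary — within the 0.8 mm shell band (2 × 0.4).

shell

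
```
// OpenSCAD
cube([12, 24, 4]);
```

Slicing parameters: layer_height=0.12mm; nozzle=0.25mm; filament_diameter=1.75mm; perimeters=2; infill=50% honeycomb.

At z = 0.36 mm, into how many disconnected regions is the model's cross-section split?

1

At z = 0.36 mm: the cube is present — its section is the full 12×24 rectangle. The result has 1 disconnected region.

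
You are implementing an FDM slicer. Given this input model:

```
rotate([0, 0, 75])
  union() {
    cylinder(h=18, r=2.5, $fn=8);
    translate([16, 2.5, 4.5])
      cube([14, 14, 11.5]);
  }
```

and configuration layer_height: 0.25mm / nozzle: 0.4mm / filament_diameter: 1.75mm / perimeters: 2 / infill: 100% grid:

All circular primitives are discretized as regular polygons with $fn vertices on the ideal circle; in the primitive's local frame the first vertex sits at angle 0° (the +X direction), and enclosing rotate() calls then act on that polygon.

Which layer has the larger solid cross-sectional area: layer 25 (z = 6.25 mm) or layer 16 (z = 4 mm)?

Layer 25 (z = 6.25): the r=2.5 cylinder contributes a regular 8-gon of circumradius 2.5 (area = (8/2)·2.500²·sin(360°/8) = 17.68 mm²); the cube at (16, 2.5) (footprint 14×14) is included at this height (area 196.00 mm²); Combining (union): the 2 present regions are separate (no shared area or edge), so areas and boundary lengths simply add and each stays a separate island — area = 213.68 mm²; (whole slice rotated 75° about Z — lengths, areas and connectivity unchanged). So its area = 213.68 mm². Layer 16 (z = 4): the r=2.5 cylinder gives a regular 8-gon of circumradius 2.5 (constant along its height) (area = (8/2)·2.500²·sin(360°/8) = 17.68 mm²); the cube at (16, 2.5) is not intersected at this z (z outside [4.5, 16]); Combining (union): only the r=2.5 cylinder is present, so the union is just that shape — area = 17.68 mm²; (whole slice rotated 75° about Z — lengths, areas and connectivity unchanged). So its area = 17.68 mm². Layer 25 is larger (213.68 vs 17.68 mm²).

layer 25 (z = 6.25 mm)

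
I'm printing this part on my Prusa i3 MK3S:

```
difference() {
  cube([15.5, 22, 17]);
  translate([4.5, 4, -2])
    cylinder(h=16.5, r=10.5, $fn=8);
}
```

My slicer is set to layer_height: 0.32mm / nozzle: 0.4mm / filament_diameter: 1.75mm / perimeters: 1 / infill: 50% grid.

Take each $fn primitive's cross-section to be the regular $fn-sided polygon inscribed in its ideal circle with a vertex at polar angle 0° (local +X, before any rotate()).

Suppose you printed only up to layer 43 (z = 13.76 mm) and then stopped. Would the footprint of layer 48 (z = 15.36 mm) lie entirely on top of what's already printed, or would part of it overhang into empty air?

part overhangs

Compare the two slices. At z = 13.76: the cube is present — its section is the full 15.5×22 rectangle (area 341.00 mm²); the r=10.5 cylinder at (4.5, 4) gives a regular 8-gon of circumradius 10.5 (constant along its height) (area = (8/2)·10.500²·sin(360°/8) = 311.83 mm²); Subtracting the remaining from the first: starting from the 15.5×22 cube (341.00 mm²), the r=10.5 cylinder at (4.5, 4) partially overlaps it — only the 177.70 mm² overlap (of its 311.83 mm²) is removed, clipping the outline — area = 163.30 mm². At z = 15.36: the 15.5×22 cube contributes its full rectangle (area 341.00 mm²); the cylinder at (4.5, 4) does not reach this height (z outside [-2, 14.5]); After the difference (first − rest): none of the subtracted shapes is present at this height, so the 15.5×22 cube is unchanged — area = 341.00 mm². Checking containment: at z = 15.36 the cross-section extends beyond the z = 13.76 cross-section by about 177.70 mm².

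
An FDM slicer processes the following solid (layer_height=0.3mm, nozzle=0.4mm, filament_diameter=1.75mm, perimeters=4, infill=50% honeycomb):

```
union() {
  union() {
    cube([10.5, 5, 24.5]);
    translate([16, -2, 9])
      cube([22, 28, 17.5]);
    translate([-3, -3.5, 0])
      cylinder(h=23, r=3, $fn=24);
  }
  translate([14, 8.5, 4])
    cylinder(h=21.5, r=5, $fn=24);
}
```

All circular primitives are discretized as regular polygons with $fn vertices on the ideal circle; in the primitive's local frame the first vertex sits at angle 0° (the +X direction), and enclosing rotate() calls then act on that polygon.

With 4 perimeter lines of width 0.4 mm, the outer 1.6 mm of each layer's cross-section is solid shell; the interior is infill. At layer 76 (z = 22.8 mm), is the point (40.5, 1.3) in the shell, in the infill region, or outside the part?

outside

At z = 22.8 mm: the cube (footprint 10.5×5) is included at this height; the 22×28 cube at (16, -2) contributes its full rectangle; the r=3 cylinder at (-3, -3.5) contributes a regular 24-gon of circumradius 3; Merging all regions: the 3 present regions are separate (no shared area or edge), so areas and boundary lengths simply add and each stays a separate island — 3 connected regions; the r=5 cylinder at (14, 8.5) contributes a regular 24-gon of circumradius 5; Combining (union): the regions partially overlap (shared area 19.49 mm²), so overlapping operands fuse into one piece — 2 connected regions. Overall, the cross-section has 2 separate islands. The nearest boundary edge runs (38.00, 26.00)→(38.00, -2.00); distance from the point to it = 2.50 mm. The point is not inside any of the regions above, so it lies outside the cross-section (2.50 mm from the nearest boundary).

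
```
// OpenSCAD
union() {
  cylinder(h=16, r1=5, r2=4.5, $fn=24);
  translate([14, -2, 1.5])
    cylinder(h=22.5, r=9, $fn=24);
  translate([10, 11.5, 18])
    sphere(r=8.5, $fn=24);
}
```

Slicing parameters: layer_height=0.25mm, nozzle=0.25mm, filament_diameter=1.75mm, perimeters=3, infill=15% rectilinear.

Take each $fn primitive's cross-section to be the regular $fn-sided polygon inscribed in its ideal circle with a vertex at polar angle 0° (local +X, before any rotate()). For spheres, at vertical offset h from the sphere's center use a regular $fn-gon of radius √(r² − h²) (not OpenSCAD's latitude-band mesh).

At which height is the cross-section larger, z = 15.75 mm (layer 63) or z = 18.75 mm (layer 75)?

layer 63 (z = 15.75 mm)

Layer 63 (z = 15.75): the cone (r1=5→r2=4.5) has section circumradius 4.508 here — a regular 24-gon (area = (24/2)·4.508²·sin(360°/24) = 63.11 mm²); the r=9 cylinder at (14, -2) gives a regular 24-gon of circumradius 9 (constant along its height) (area = (24/2)·9.000²·sin(360°/24) = 251.57 mm²); the sphere at (10, 11.5): section is a regular 24-gon, circumradius = √(r²−h²) = √(8.5²−2.25²) = 8.197 (area = (24/2)·8.197²·sin(360°/24) = 208.67 mm²); Combining (union): the regions partially overlap — summed areas 523.36 mm² minus the doubly-counted overlap 19.89 mm² gives 503.46 mm² — area = 503.46 mm². So its area = 503.46 mm². Layer 75 (z = 18.75): the cone does not reach this height (z outside [0, 16]); the r=9 cylinder at (14, -2) gives a regular 24-gon of circumradius 9 (constant along its height) (area = (24/2)·9.000²·sin(360°/24) = 251.57 mm²); the sphere at (10, 11.5): section is a regular 24-gon, circumradius = √(r²−h²) = √(8.5²−0.75²) = 8.467 (area = (24/2)·8.467²·sin(360°/24) = 222.65 mm²); Merging all regions: the regions partially overlap — summed areas 474.22 mm² minus the doubly-counted overlap 22.74 mm² gives 451.48 mm² — area = 451.48 mm². So its area = 451.48 mm². Layer 63 is larger (503.46 vs 451.48 mm²).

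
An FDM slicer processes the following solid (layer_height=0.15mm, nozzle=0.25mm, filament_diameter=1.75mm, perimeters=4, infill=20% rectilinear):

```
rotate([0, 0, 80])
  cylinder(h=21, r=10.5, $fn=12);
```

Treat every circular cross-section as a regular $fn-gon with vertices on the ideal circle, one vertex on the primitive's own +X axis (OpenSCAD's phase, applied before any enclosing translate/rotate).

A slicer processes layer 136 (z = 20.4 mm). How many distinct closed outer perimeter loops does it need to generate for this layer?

1

At z = 20.4 mm: the r=10.5 cylinder gives a regular 12-gon of circumradius 10.5 (constant along its height); (whole slice rotated 80° about Z — lengths, areas and connectivity unchanged). The result has 1 disconnected region.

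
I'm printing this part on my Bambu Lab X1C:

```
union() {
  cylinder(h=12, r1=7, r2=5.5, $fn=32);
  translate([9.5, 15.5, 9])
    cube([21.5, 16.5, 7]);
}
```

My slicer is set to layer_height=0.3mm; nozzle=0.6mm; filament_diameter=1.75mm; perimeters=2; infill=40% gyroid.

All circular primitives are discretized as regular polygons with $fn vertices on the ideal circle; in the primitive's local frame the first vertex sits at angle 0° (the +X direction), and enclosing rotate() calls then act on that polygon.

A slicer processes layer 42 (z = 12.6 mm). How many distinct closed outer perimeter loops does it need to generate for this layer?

At z = 12.6 mm: the cone is not intersected at this z (z outside [0, 12]); the 21.5×16.5 cube at (9.5, 15.5) contributes its full rectangle; Combining (union): only the 21.5×16.5 cube at (9.5, 15.5) is present, so the union is just that shape — 1 connected region. The result has 1 disconnected region.

1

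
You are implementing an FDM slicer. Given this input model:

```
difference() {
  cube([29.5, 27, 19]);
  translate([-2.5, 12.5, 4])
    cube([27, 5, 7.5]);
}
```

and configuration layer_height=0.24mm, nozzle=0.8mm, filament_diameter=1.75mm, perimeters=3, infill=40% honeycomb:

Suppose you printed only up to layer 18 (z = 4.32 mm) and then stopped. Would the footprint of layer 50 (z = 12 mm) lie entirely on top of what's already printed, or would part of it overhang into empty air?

Compare the two slices. At z = 4.32: the cube is present — its section is the full 29.5×27 rectangle (area 796.50 mm²); the cube at (-2.5, 12.5) is present — its section is the full 27×5 rectangle (area 135.00 mm²); Taking the first minus the rest: starting from the 29.5×27 cube (796.50 mm²), the 27×5 cube at (-2.5, 12.5) partially overlaps it — only the 122.50 mm² overlap (of its 135.00 mm²) is removed, clipping the outline — area = 674.00 mm². At z = 12: the 29.5×27 cube contributes its full rectangle (area 796.50 mm²); the cube at (-2.5, 12.5) is not intersected at this z (z outside [4, 11.5]); Subtracting the remaining from the first: none of the subtracted shapes is present at this height, so the 29.5×27 cube is unchanged — area = 796.50 mm². Checking containment: at z = 12 the cross-section extends beyond the z = 4.32 cross-section by about 122.50 mm².

part overhangs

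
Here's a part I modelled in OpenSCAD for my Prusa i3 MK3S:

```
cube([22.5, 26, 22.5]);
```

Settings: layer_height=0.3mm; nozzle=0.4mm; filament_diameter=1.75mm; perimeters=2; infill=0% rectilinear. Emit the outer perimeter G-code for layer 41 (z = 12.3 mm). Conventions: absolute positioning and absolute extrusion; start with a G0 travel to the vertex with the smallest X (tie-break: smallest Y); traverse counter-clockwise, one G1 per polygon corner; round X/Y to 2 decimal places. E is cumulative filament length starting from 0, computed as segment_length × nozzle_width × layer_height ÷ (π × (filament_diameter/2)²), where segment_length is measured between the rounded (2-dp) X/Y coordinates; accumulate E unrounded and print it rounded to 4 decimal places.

At z = 12.3 mm: the 22.5×26 cube contributes its full rectangle. The outline is a single polygon with 4 vertices. Extrusion per mm of travel: 0.4 × 0.3 / (π × 0.875²) = 0.049890. Accumulating E over each segment gives final E = 4.8393.

G0 X0.00 Y0.00 Z12.30
G1 X22.50 Y0.00 E1.1225
G1 X22.50 Y26.00 E2.4197
G1 X0.00 Y26.00 E3.5422
G1 X0.00 Y0.00 E4.8393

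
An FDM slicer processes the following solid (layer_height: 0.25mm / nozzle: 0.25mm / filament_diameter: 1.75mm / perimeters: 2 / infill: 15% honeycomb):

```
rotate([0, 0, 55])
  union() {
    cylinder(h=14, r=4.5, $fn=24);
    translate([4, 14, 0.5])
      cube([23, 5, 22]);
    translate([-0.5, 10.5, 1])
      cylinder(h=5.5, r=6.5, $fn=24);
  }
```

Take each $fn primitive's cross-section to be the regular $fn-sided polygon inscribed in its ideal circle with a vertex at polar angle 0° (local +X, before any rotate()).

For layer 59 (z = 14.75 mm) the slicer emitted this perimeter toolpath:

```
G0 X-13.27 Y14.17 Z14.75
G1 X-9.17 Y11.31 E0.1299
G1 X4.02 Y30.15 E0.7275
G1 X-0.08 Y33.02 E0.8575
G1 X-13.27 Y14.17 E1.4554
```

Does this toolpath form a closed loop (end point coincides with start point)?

yes

Start point (G0): (-13.27, 14.17). End point (last G1): the path returns to the start — closed.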